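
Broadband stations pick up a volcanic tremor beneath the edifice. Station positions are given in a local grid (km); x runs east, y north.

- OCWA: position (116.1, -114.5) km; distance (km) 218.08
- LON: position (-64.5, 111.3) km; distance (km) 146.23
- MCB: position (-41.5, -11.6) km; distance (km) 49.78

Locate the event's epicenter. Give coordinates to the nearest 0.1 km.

Circle about each station: (x − 116.1)² + (y + 114.5)² = 218.08²; (x + 64.5)² + (y − 111.3)² = 146.23²; (x + 41.5)² + (y + 11.6)² = 49.78².
Subtracting pairs of circle equations eliminates x²+y² and gives linear equations (the radical axes):
-361.2 x + 451.6 y = 16134.15
-315.2 x + 205.8 y = 20348.19
Solving the 2×2 system: x ≈ -86.3, y ≈ -33.3 km.

(-86.3, -33.3)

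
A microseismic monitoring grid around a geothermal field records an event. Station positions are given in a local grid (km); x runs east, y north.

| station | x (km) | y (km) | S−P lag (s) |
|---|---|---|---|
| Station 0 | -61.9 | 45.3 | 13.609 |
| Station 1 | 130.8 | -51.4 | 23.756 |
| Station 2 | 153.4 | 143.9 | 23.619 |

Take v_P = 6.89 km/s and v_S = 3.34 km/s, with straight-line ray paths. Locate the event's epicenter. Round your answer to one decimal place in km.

Distance from S−P lag: d = Δt · v_P v_S / (v_P − v_S) = Δt · (6.89·3.34)/(6.89−3.34) ≈ 6.4824·Δt.
So d_Station 0 = 88.22, d_Station 1 = 154.00, d_Station 2 = 153.11 km.
Circle about each station: (x + 61.9)² + (y − 45.3)² = 88.22²; (x − 130.8)² + (y + 51.4)² = 154.00²; (x − 153.4)² + (y − 143.9)² = 153.11².
Subtracting the Station 0 equation from the Station 1 and Station 2 equations removes the quadratic terms:
385.4 x − 193.4 y = -2066.33
430.6 x + 197.2 y = 22695.17
Solving the 2×2 system: x ≈ 25.0, y ≈ 60.5 km.

(25.0, 60.5)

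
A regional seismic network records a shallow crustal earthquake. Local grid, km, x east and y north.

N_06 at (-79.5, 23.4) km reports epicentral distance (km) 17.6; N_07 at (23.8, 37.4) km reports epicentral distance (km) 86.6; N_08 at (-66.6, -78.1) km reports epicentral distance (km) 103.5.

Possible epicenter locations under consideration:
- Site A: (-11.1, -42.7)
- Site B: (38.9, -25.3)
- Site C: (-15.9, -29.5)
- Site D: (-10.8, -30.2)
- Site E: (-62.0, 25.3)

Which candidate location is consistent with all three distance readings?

For each candidate, compare |candidate − station| to the reported distance:
Site A: residuals N_06 77.5, N_07 0.8, N_08 37.7 → max 77.5 km
Site B: residuals N_06 110.4, N_07 22.1, N_08 14.5 → max 110.4 km
Site C: residuals N_06 65.1, N_07 8.8, N_08 33.3 → max 65.1 km
Site D: residuals N_06 69.5, N_07 10.7, N_08 30.0 → max 69.5 km
Site E: residuals N_06 0.0, N_07 0.0, N_08 0.0 → max 0.0 km
Only Site E has all residuals ≈ 0.

Site E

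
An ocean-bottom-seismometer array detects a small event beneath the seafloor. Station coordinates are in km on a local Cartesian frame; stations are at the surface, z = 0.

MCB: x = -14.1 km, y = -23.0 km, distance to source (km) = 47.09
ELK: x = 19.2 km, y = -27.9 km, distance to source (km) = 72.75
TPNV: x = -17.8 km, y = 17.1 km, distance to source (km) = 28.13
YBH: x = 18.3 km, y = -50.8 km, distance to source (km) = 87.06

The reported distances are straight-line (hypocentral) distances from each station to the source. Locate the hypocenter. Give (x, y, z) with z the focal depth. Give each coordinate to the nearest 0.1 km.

Each station gives a sphere (x−x_i)² + (y−y_i)² + z² = d_i² (stations at z=0).
Subtracting the MCB sphere from ELK and TPNV: z² cancels, leaving linear equations in x and y:
66.6 x − 9.8 y = -2655.85
-7.4 x + 80.2 y = 1307.61
Solving: x ≈ -37.994, y ≈ 12.799 km (keep extra digits for the depth step; rounded: -38.0, 12.8).
Then from the MCB sphere: z² = 47.09² − (x + 14.1)² − (y + 23.0)² with x = -37.994, y = 12.799, so z ≈ 19.104 ≈ 19.1 km.
Check against YBH (with the unrounded solution): distance 87.06 ≈ 87.06 km. ✓

x ≈ -38.0 km, y ≈ 12.8 km, depth ≈ 19.1 km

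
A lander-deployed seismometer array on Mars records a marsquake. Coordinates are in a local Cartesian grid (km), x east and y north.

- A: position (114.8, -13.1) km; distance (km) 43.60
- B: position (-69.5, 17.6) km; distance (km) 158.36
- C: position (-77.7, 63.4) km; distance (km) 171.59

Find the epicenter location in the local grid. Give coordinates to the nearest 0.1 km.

(88.8, 21.9)

Circle about each station: (x − 114.8)² + (y + 13.1)² = 43.60²; (x + 69.5)² + (y − 17.6)² = 158.36²; (x + 77.7)² + (y − 63.4)² = 171.59².
Subtracting the A equation from the B and C equations removes the quadratic terms:
-368.6 x + 61.4 y = -31387.57
-385.0 x + 153.0 y = -30835.97
Solving the 2×2 system: x ≈ 88.8, y ≈ 21.9 km.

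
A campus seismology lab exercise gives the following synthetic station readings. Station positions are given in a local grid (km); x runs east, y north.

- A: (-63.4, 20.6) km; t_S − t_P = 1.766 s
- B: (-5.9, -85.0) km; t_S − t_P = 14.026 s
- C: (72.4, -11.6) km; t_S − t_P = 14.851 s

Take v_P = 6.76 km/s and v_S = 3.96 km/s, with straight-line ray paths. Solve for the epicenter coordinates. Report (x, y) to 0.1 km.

(-60.9, 37.3)

Distance from S−P lag: d = Δt · v_P v_S / (v_P − v_S) = Δt · (6.76·3.96)/(6.76−3.96) ≈ 9.5606·Δt.
So d_A = 16.88, d_B = 134.10, d_C = 141.98 km.
Circle about each station: (x + 63.4)² + (y − 20.6)² = 16.88²; (x + 5.9)² + (y + 85.0)² = 134.10²; (x − 72.4)² + (y + 11.6)² = 141.98².
Subtracting the A equation from the B and C equations removes the quadratic terms:
115.0 x − 211.2 y = -14881.99
271.6 x − 64.4 y = -18940.99
Solving the 2×2 system: x ≈ -60.9, y ≈ 37.3 km.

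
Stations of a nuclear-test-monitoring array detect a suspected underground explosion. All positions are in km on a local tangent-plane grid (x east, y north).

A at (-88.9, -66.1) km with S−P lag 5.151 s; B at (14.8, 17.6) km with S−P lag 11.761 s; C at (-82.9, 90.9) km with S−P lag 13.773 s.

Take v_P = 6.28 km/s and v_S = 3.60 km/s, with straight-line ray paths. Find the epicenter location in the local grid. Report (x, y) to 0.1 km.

Distance from S−P lag: d = Δt · v_P v_S / (v_P − v_S) = Δt · (6.28·3.60)/(6.28−3.60) ≈ 8.4358·Δt.
So d_A = 43.45, d_B = 99.21, d_C = 116.19 km.
Circle about each station: (x + 88.9)² + (y + 66.1)² = 43.45²; (x − 14.8)² + (y − 17.6)² = 99.21²; (x + 82.9)² + (y − 90.9)² = 116.19².
Subtracting pairs of circle equations eliminates x²+y² and gives linear equations (the radical axes):
207.4 x + 167.4 y = -19698.34
12.0 x + 314.0 y = -8749.41
Solving the 2×2 system: x ≈ -74.8, y ≈ -25.0 km.
Check against A (with the unrounded x, y): √((x + 88.9)²+(y + 66.1)²) = 43.45 ≈ 43.45 km. ✓

x ≈ -74.8 km, y ≈ -25.0 km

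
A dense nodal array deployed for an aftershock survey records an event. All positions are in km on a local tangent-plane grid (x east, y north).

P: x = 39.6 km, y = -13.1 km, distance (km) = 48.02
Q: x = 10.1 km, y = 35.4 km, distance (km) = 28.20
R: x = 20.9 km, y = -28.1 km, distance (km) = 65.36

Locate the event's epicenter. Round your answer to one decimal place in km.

Circle about each station: (x − 39.6)² + (y + 13.1)² = 48.02²; (x − 10.1)² + (y − 35.4)² = 28.20²; (x − 20.9)² + (y + 28.1)² = 65.36².
Subtracting pairs of circle equations eliminates x²+y² and gives linear equations (the radical axes):
-59.0 x + 97.0 y = 1126.08
-37.4 x − 30.0 y = -2479.36
Solving the 2×2 system: x ≈ 38.3, y ≈ 34.9 km.

x ≈ 38.3 km, y ≈ 34.9 km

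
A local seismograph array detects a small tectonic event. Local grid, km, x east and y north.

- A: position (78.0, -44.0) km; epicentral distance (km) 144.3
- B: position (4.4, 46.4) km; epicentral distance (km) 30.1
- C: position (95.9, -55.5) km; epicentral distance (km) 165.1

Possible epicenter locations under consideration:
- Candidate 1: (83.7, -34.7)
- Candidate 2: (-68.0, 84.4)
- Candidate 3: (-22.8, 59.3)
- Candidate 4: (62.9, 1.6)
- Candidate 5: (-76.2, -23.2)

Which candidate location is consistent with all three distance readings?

Candidate 3

For each candidate, compare |candidate − station| to the reported distance:
Candidate 1: residuals A 133.4, B 83.3, C 141.0 → max 141.0 km
Candidate 2: residuals A 50.1, B 51.7, C 50.4 → max 51.7 km
Candidate 3: residuals A 0.0, B 0.0, C 0.0 → max 0.0 km
Candidate 4: residuals A 96.3, B 43.6, C 99.1 → max 99.1 km
Candidate 5: residuals A 11.3, B 76.4, C 10.0 → max 76.4 km
Only Candidate 3 has all residuals ≈ 0.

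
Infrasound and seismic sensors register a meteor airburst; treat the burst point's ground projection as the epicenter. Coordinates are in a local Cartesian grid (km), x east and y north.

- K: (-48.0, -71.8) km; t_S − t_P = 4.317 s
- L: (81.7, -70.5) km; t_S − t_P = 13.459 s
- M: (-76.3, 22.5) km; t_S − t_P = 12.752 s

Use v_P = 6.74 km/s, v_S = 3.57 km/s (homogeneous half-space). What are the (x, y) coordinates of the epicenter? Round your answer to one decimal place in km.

Distance from S−P lag: d = Δt · v_P v_S / (v_P − v_S) = Δt · (6.74·3.57)/(6.74−3.57) ≈ 7.5905·Δt.
So d_K = 32.77, d_L = 102.16, d_M = 96.79 km.
Circle about each station: (x + 48.0)² + (y + 71.8)² = 32.77²; (x − 81.7)² + (y + 70.5)² = 102.16²; (x + 76.3)² + (y − 22.5)² = 96.79².
Subtracting the K equation from the L and M equations removes the quadratic terms:
259.4 x + 2.6 y = -5176.89
-56.6 x + 188.6 y = -9425.73
Solving the 2×2 system: x ≈ -19.4, y ≈ -55.8 km.
Check against K (with the unrounded x, y): √((x + 48.0)²+(y + 71.8)²) = 32.77 ≈ 32.77 km. ✓

(-19.4, -55.8)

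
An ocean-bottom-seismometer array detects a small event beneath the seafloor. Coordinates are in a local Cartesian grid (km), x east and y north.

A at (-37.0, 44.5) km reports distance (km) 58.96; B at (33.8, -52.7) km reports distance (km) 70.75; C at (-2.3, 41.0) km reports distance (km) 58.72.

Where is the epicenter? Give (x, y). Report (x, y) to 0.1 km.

Circle about each station: (x + 37.0)² + (y − 44.5)² = 58.96²; (x − 33.8)² + (y + 52.7)² = 70.75²; (x + 2.3)² + (y − 41.0)² = 58.72².
Subtracting the A equation from the B and C equations removes the quadratic terms:
141.6 x − 194.4 y = -958.80
69.4 x − 7.0 y = -1634.72
Solving the 2×2 system: x ≈ -24.9, y ≈ -13.2 km.

(-24.9, -13.2)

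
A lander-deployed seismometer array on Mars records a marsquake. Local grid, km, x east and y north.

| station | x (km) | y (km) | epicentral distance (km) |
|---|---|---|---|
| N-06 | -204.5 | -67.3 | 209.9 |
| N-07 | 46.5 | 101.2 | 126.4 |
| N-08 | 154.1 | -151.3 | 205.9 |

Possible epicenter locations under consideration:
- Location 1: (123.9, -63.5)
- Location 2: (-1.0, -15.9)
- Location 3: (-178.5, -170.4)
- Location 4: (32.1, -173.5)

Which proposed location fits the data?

Location 2

For each candidate, compare |candidate − station| to the reported distance:
Location 1: residuals N-06 118.5, N-07 55.6, N-08 113.1 → max 118.5 km
Location 2: residuals N-06 0.0, N-07 0.0, N-08 0.0 → max 0.0 km
Location 3: residuals N-06 103.6, N-07 226.3, N-08 127.2 → max 226.3 km
Location 4: residuals N-06 49.4, N-07 148.7, N-08 81.9 → max 148.7 km
Only Location 2 has all residuals ≈ 0.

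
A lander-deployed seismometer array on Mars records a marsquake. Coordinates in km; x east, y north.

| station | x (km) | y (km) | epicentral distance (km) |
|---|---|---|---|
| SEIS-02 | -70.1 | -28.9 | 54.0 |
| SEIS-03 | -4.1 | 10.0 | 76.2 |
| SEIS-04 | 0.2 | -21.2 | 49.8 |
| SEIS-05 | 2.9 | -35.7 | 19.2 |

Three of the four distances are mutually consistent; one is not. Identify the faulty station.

SEIS-05

Solve using three stations at a time. Using SEIS-02, SEIS-03, SEIS-04 (subtract circle equations pairwise → linear system) gives (x, y) ≈ (-27.8, -62.5).
Distances from that point to each station vs reported:
  SEIS-02: calculated 54.0 vs reported 54.0 → residual 0.0 km
  SEIS-03: calculated 76.2 vs reported 76.2 → residual 0.0 km
  SEIS-04: calculated 49.8 vs reported 49.8 → residual 0.0 km
  SEIS-05: calculated 40.7 vs reported 19.2 → residual 21.5 km
SEIS-02, SEIS-03, SEIS-04 are mutually consistent (residuals ≈ 0); SEIS-05 is off by 21.5 km.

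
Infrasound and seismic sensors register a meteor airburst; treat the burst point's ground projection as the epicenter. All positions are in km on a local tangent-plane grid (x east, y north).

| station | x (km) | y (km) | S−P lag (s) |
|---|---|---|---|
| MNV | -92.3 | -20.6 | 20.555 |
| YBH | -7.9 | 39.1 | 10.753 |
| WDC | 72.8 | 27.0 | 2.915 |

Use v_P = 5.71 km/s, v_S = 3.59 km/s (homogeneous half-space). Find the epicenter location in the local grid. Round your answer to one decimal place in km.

Distance from S−P lag: d = Δt · v_P v_S / (v_P − v_S) = Δt · (5.71·3.59)/(5.71−3.59) ≈ 9.6693·Δt.
So d_MNV = 198.75, d_YBH = 103.97, d_WDC = 28.19 km.
Circle about each station: (x + 92.3)² + (y + 20.6)² = 198.75²; (x + 7.9)² + (y − 39.1)² = 103.97²; (x − 72.8)² + (y − 27.0)² = 28.19².
Subtracting the MNV equation from the YBH and WDC equations removes the quadratic terms:
168.8 x + 119.4 y = 21339.37
330.2 x + 95.2 y = 35792.08
Solving the 2×2 system: x ≈ 96.0, y ≈ 43.0 km.
Check against MNV (with the unrounded x, y): √((x + 92.3)²+(y + 20.6)²) = 198.75 ≈ 198.75 km. ✓

96.0 km east, 43.0 km north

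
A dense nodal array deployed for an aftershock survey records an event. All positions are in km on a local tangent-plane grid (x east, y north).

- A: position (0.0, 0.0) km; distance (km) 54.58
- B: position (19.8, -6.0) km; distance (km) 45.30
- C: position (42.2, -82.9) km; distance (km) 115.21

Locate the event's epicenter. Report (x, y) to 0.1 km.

(44.0, 32.3)

Circle about each station: x² + y² = 54.58²; (x − 19.8)² + (y + 6.0)² = 45.30²; (x − 42.2)² + (y + 82.9)² = 115.21².
Subtracting the A equation from the B and C equations removes the quadratic terms:
39.6 x − 12.0 y = 1354.93
84.4 x − 165.8 y = -1641.12
Solving the 2×2 system: x ≈ 44.0, y ≈ 32.3 km.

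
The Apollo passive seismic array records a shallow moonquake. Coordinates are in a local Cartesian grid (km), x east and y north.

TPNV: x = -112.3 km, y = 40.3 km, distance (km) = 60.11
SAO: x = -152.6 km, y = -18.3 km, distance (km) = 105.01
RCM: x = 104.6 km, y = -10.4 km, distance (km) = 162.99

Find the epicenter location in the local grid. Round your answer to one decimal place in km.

(-55.3, 21.2)

Circle about each station: (x + 112.3)² + (y − 40.3)² = 60.11²; (x + 152.6)² + (y + 18.3)² = 105.01²; (x − 104.6)² + (y + 10.4)² = 162.99².
Subtracting pairs of circle equations eliminates x²+y² and gives linear equations (the radical axes):
-80.6 x − 117.2 y = 1972.38
433.8 x − 101.4 y = -26138.59
Solving the 2×2 system: x ≈ -55.3, y ≈ 21.2 km.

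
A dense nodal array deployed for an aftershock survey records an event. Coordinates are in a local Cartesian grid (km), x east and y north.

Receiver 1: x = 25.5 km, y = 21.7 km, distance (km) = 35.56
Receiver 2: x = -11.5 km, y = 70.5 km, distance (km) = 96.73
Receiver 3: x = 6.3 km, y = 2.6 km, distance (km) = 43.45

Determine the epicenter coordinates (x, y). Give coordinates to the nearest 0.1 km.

Circle about each station: (x − 25.5)² + (y − 21.7)² = 35.56²; (x + 11.5)² + (y − 70.5)² = 96.73²; (x − 6.3)² + (y − 2.6)² = 43.45².
Subtracting the Receiver 1 equation from the Receiver 2 and Receiver 3 equations removes the quadratic terms:
-74.0 x + 97.6 y = -4110.82
-38.4 x − 38.2 y = -1698.08
Solving the 2×2 system: x ≈ 49.1, y ≈ -4.9 km.

(49.1, -4.9)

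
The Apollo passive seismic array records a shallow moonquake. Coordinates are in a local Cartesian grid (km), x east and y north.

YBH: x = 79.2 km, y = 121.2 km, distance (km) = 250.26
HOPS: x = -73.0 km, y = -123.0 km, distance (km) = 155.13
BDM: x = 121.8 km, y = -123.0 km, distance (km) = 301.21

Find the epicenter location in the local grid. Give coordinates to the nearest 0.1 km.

Circle about each station: (x − 79.2)² + (y − 121.2)² = 250.26²; (x + 73.0)² + (y + 123.0)² = 155.13²; (x − 121.8)² + (y + 123.0)² = 301.21².
Subtracting the YBH equation from the HOPS and BDM equations removes the quadratic terms:
-304.4 x − 488.4 y = 38060.67
85.2 x − 488.4 y = -19095.24
Solving the 2×2 system: x ≈ -146.7, y ≈ 13.5 km.
Check against YBH (with the unrounded x, y): √((x − 79.2)²+(y − 121.2)²) = 250.26 ≈ 250.26 km. ✓

-146.7 km east, 13.5 km north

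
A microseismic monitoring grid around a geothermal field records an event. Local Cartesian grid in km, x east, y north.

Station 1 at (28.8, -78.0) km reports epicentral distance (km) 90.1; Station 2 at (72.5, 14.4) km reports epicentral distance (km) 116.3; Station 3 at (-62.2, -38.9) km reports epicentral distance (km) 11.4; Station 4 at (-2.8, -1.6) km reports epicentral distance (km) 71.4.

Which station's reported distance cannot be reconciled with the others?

Station 2

Solve using three stations at a time. Using Station 1, Station 3, Station 4 (subtract circle equations pairwise → linear system) gives (x, y) ≈ (-56.4, -48.7).
Distances from that point to each station vs reported:
  Station 1: calculated 90.1 vs reported 90.1 → residual 0.0 km
  Station 2: calculated 143.6 vs reported 116.3 → residual 27.3 km
  Station 3: calculated 11.4 vs reported 11.4 → residual 0.0 km
  Station 4: calculated 71.4 vs reported 71.4 → residual 0.0 km
Station 1, Station 3, Station 4 are mutually consistent (residuals ≈ 0); Station 2 is off by 27.3 km.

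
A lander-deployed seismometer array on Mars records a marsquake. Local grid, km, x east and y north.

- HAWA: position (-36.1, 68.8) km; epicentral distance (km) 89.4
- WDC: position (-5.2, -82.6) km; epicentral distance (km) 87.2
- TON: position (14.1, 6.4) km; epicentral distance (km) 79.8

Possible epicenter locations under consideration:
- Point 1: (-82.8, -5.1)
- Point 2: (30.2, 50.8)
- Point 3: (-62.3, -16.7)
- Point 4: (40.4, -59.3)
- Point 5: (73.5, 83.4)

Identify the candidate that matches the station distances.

Point 3

For each candidate, compare |candidate − station| to the reported distance:
Point 1: residuals HAWA 2.0, WDC 22.5, TON 17.8 → max 22.5 km
Point 2: residuals HAWA 20.7, WDC 50.8, TON 32.6 → max 50.8 km
Point 3: residuals HAWA 0.0, WDC 0.0, TON 0.0 → max 0.0 km
Point 4: residuals HAWA 59.8, WDC 36.0, TON 9.0 → max 59.8 km
Point 5: residuals HAWA 21.2, WDC 96.5, TON 17.4 → max 96.5 km
Only Point 3 has all residuals ≈ 0.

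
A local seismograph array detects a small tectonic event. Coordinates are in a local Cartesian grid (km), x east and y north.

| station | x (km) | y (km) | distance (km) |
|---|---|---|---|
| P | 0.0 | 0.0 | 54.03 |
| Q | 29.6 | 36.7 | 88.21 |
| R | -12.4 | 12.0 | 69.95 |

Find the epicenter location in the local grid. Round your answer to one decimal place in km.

Circle about each station: x² + y² = 54.03²; (x − 29.6)² + (y − 36.7)² = 88.21²; (x + 12.4)² + (y − 12.0)² = 69.95².
Subtracting pairs of circle equations eliminates x²+y² and gives linear equations (the radical axes):
59.2 x + 73.4 y = -2638.71
-24.8 x + 24.0 y = -1676.00
Solving the 2×2 system: x ≈ 18.4, y ≈ -50.8 km.

x ≈ 18.4 km, y ≈ -50.8 km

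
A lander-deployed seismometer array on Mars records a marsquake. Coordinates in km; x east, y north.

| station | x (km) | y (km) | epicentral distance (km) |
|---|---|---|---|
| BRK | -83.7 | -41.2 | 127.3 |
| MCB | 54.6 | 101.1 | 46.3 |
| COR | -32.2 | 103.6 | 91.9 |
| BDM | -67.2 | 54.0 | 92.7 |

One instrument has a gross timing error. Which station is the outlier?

Solve using three stations at a time. Using BRK, COR, BDM (subtract circle equations pairwise → linear system) gives (x, y) ≈ (22.4, 29.4).
Distances from that point to each station vs reported:
  BRK: calculated 127.4 vs reported 127.3 → residual 0.1 km
  MCB: calculated 78.6 vs reported 46.3 → residual 32.3 km
  COR: calculated 92.1 vs reported 91.9 → residual 0.2 km
  BDM: calculated 92.9 vs reported 92.7 → residual 0.2 km
BRK, COR, BDM are mutually consistent (residuals ≈ 0); MCB is off by 32.3 km.

MCB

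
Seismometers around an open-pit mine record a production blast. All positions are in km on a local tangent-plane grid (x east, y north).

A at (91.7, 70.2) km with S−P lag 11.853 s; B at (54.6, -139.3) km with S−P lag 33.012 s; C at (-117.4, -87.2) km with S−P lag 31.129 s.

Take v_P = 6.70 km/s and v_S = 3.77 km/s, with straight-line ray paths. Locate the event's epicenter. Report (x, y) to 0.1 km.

Distance from S−P lag: d = Δt · v_P v_S / (v_P − v_S) = Δt · (6.70·3.77)/(6.70−3.77) ≈ 8.6208·Δt.
So d_A = 102.18, d_B = 284.59, d_C = 268.36 km.
Circle about each station: (x − 91.7)² + (y − 70.2)² = 102.18²; (x − 54.6)² + (y + 139.3)² = 284.59²; (x + 117.4)² + (y + 87.2)² = 268.36².
Subtracting the A equation from the B and C equations removes the quadratic terms:
-74.2 x − 419.0 y = -61502.00
-418.2 x − 314.8 y = -53526.67
Solving the 2×2 system: x ≈ 20.2, y ≈ 143.2 km.

(20.2, 143.2)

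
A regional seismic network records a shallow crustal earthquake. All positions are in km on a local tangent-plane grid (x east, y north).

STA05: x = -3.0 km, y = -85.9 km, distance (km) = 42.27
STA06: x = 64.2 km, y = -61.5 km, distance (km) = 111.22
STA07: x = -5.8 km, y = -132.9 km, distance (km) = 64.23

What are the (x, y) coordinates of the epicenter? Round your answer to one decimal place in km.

-45.1 km east, -82.1 km north

Circle about each station: (x + 3.0)² + (y + 85.9)² = 42.27²; (x − 64.2)² + (y + 61.5)² = 111.22²; (x + 5.8)² + (y + 132.9)² = 64.23².
Subtracting the STA05 equation from the STA06 and STA07 equations removes the quadratic terms:
134.4 x + 48.8 y = -10067.06
-5.6 x − 94.0 y = 7969.50
Solving the 2×2 system: x ≈ -45.1, y ≈ -82.1 km.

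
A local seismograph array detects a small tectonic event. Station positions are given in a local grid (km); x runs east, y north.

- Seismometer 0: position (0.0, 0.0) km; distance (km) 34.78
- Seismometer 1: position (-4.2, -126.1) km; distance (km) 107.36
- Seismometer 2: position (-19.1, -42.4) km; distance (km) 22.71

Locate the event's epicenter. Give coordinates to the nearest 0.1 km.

(-27.5, -21.3)

Circle about each station: x² + y² = 34.78²; (x + 4.2)² + (y + 126.1)² = 107.36²; (x + 19.1)² + (y + 42.4)² = 22.71².
Subtracting pairs of circle equations eliminates x²+y² and gives linear equations (the radical axes):
-8.4 x − 252.2 y = 5602.33
-38.2 x − 84.8 y = 2856.47
Solving the 2×2 system: x ≈ -27.5, y ≈ -21.3 km.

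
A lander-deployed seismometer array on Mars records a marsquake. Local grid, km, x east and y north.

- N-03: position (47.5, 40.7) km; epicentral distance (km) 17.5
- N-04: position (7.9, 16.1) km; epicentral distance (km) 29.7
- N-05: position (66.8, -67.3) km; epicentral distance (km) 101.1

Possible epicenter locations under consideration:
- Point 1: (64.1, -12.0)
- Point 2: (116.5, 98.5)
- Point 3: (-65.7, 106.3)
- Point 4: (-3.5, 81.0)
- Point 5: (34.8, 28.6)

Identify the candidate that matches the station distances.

For each candidate, compare |candidate − station| to the reported distance:
Point 1: residuals N-03 37.8, N-04 33.1, N-05 45.7 → max 45.7 km
Point 2: residuals N-03 72.5, N-04 106.6, N-05 72.0 → max 106.6 km
Point 3: residuals N-03 113.3, N-04 86.7, N-05 117.3 → max 117.3 km
Point 4: residuals N-03 47.5, N-04 36.2, N-05 63.0 → max 63.0 km
Point 5: residuals N-03 0.0, N-04 0.0, N-05 0.0 → max 0.0 km
Only Point 5 has all residuals ≈ 0.

Point 5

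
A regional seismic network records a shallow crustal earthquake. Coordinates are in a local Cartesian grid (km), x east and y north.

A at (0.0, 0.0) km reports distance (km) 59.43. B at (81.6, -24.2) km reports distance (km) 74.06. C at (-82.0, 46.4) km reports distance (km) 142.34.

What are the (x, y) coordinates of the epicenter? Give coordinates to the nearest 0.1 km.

x ≈ 15.4 km, y ≈ -57.4 km

Circle about each station: x² + y² = 59.43²; (x − 81.6)² + (y + 24.2)² = 74.06²; (x + 82.0)² + (y − 46.4)² = 142.34².
Subtracting pairs of circle equations eliminates x²+y² and gives linear equations (the radical axes):
163.2 x − 48.4 y = 5291.24
-164.0 x + 92.8 y = -7851.79
Solving the 2×2 system: x ≈ 15.4, y ≈ -57.4 km.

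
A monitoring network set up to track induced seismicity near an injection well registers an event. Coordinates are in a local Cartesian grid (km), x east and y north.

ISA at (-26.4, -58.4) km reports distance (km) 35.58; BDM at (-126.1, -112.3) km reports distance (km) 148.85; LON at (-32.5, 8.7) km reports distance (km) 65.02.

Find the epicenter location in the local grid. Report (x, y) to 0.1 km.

Circle about each station: (x + 26.4)² + (y + 58.4)² = 35.58²; (x + 126.1)² + (y + 112.3)² = 148.85²; (x + 32.5)² + (y − 8.7)² = 65.02².
Subtracting pairs of circle equations eliminates x²+y² and gives linear equations (the radical axes):
-199.4 x − 107.8 y = 3514.59
-12.2 x + 134.2 y = -5937.24
Solving the 2×2 system: x ≈ 6.0, y ≈ -43.7 km.
Check against ISA (with the unrounded x, y): √((x + 26.4)²+(y + 58.4)²) = 35.58 ≈ 35.58 km. ✓

(6.0, -43.7)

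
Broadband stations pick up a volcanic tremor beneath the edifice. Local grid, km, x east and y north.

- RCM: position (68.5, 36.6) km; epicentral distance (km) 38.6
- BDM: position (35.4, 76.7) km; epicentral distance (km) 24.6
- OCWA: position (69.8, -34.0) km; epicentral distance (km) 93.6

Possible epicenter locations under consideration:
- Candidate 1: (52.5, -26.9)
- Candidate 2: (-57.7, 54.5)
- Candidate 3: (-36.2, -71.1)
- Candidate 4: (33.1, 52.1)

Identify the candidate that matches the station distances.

For each candidate, compare |candidate − station| to the reported distance:
Candidate 1: residuals RCM 26.9, BDM 80.4, OCWA 74.9 → max 80.4 km
Candidate 2: residuals RCM 88.9, BDM 71.1, OCWA 61.6 → max 88.9 km
Candidate 3: residuals RCM 111.6, BDM 139.6, OCWA 18.7 → max 139.6 km
Candidate 4: residuals RCM 0.0, BDM 0.1, OCWA 0.0 → max 0.1 km
Only Candidate 4 has all residuals ≈ 0.

Candidate 4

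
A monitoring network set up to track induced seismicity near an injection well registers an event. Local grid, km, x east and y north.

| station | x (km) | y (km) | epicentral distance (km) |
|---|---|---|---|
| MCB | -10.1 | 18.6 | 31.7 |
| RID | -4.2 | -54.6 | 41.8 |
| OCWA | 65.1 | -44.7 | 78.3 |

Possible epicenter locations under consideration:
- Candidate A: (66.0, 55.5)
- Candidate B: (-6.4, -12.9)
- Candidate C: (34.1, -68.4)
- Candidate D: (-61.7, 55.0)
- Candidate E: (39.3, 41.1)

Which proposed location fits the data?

Candidate B

For each candidate, compare |candidate − station| to the reported distance:
Candidate A: residuals MCB 52.9, RID 88.8, OCWA 21.9 → max 88.8 km
Candidate B: residuals MCB 0.0, RID 0.0, OCWA 0.0 → max 0.0 km
Candidate C: residuals MCB 65.9, RID 1.1, OCWA 39.3 → max 65.9 km
Candidate D: residuals MCB 31.4, RID 82.0, OCWA 83.0 → max 83.0 km
Candidate E: residuals MCB 22.6, RID 63.3, OCWA 11.3 → max 63.3 km
Only Candidate B has all residuals ≈ 0.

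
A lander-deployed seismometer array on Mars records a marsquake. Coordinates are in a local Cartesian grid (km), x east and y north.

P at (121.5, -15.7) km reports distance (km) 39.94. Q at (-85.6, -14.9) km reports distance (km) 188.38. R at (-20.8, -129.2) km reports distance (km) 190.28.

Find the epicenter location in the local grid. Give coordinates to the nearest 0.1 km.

Circle about each station: (x − 121.5)² + (y + 15.7)² = 39.94²; (x + 85.6)² + (y + 14.9)² = 188.38²; (x + 20.8)² + (y + 129.2)² = 190.28².
Subtracting the P equation from the Q and R equations removes the quadratic terms:
-414.2 x + 1.6 y = -41351.19
-284.6 x − 227.0 y = -32494.73
Solving the 2×2 system: x ≈ 99.9, y ≈ 17.9 km.

(99.9, 17.9)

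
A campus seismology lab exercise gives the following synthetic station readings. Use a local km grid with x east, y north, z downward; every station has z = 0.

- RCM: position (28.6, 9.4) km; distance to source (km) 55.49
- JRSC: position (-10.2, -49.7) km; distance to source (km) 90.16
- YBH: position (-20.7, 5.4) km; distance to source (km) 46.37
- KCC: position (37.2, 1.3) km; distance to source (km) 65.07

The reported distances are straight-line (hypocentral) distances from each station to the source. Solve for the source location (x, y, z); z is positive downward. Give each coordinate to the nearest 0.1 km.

(-7.6, 33.6, 34.4)

Each station gives a sphere (x−x_i)² + (y−y_i)² + z² = d_i² (stations at z=0).
Subtracting the RCM sphere from JRSC and YBH: z² cancels, leaving linear equations in x and y:
-77.6 x − 118.2 y = -3381.88
-98.6 x − 8.0 y = 480.29
Solving: x ≈ -7.597, y ≈ 33.599 km (keep extra digits for the depth step; rounded: -7.6, 33.6).
Then from the RCM sphere: z² = 55.49² − (x − 28.6)² − (y − 9.4)² with x = -7.597, y = 33.599, so z ≈ 34.400 ≈ 34.4 km.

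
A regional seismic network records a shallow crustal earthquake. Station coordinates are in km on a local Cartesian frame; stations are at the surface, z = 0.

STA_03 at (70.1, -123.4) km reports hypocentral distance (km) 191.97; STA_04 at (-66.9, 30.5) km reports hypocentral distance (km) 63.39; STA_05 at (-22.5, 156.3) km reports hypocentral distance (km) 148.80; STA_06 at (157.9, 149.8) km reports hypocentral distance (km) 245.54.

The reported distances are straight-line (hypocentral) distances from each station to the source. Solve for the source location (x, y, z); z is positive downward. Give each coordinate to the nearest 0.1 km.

(-42.8, 20.7, 57.8)

Each station gives a sphere (x−x_i)² + (y−y_i)² + z² = d_i² (stations at z=0).
Subtracting the STA_03 sphere from STA_04 and STA_05: z² cancels, leaving linear equations in x and y:
-274.0 x + 307.8 y = 18098.48
-185.2 x + 559.4 y = 19505.41
Solving: x ≈ -42.801, y ≈ 20.698 km (keep extra digits for the depth step; rounded: -42.8, 20.7).
Then from the STA_03 sphere: z² = 191.97² − (x − 70.1)² − (y + 123.4)² with x = -42.801, y = 20.698, so z ≈ 57.807 ≈ 57.8 km.
Check against STA_06 (with the unrounded solution): distance 245.54 ≈ 245.54 km. ✓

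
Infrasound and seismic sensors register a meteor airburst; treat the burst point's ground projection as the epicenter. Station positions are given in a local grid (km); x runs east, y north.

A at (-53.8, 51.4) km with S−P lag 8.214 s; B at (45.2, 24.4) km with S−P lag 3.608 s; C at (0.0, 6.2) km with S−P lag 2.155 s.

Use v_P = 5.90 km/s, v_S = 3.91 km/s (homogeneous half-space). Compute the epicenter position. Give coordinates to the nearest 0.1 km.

Distance from S−P lag: d = Δt · v_P v_S / (v_P − v_S) = Δt · (5.90·3.91)/(5.90−3.91) ≈ 11.5925·Δt.
So d_A = 95.22, d_B = 41.83, d_C = 24.98 km.
Circle about each station: (x + 53.8)² + (y − 51.4)² = 95.22²; (x − 45.2)² + (y − 24.4)² = 41.83²; x² + (y − 6.2)² = 24.98².
Subtracting pairs of circle equations eliminates x²+y² and gives linear equations (the radical axes):
198.0 x − 54.0 y = 4419.10
107.6 x − 90.4 y = 2944.89
Solving the 2×2 system: x ≈ 19.9, y ≈ -8.9 km.

x ≈ 19.9 km, y ≈ -8.9 km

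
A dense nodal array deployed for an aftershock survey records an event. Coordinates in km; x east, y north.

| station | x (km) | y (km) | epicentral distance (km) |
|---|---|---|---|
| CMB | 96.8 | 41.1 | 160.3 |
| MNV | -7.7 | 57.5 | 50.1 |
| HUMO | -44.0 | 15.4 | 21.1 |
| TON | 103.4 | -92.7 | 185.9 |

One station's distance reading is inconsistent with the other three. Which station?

MNV

Solve using three stations at a time. Using CMB, HUMO, TON (subtract circle equations pairwise → linear system) gives (x, y) ≈ (-58.0, -0.5).
Distances from that point to each station vs reported:
  CMB: calculated 160.3 vs reported 160.3 → residual 0.0 km
  MNV: calculated 76.8 vs reported 50.1 → residual 26.7 km
  HUMO: calculated 21.2 vs reported 21.1 → residual 0.1 km
  TON: calculated 185.9 vs reported 185.9 → residual 0.0 km
CMB, HUMO, TON are mutually consistent (residuals ≈ 0); MNV is off by 26.7 km.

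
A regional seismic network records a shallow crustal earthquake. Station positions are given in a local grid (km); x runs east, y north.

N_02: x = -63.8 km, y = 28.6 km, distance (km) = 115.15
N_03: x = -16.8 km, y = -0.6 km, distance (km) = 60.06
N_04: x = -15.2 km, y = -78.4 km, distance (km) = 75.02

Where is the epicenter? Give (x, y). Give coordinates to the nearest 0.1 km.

37.9 km east, -25.4 km north

Circle about each station: (x + 63.8)² + (y − 28.6)² = 115.15²; (x + 16.8)² + (y + 0.6)² = 60.06²; (x + 15.2)² + (y + 78.4)² = 75.02².
Subtracting pairs of circle equations eliminates x²+y² and gives linear equations (the radical axes):
94.0 x − 58.4 y = 5046.52
97.2 x − 214.0 y = 9120.72
Solving the 2×2 system: x ≈ 37.9, y ≈ -25.4 km.
Check against N_02 (with the unrounded x, y): √((x + 63.8)²+(y − 28.6)²) = 115.15 ≈ 115.15 km. ✓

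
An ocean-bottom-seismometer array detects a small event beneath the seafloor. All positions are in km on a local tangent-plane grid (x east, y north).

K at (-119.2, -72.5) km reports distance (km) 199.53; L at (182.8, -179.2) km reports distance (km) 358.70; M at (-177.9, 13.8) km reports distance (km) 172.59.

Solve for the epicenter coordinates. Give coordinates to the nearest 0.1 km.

Circle about each station: (x + 119.2)² + (y + 72.5)² = 199.53²; (x − 182.8)² + (y + 179.2)² = 358.70²; (x + 177.9)² + (y − 13.8)² = 172.59².
Subtracting pairs of circle equations eliminates x²+y² and gives linear equations (the radical axes):
604.0 x − 213.4 y = -42789.88
-117.4 x + 172.6 y = 22398.87
Solving the 2×2 system: x ≈ -32.9, y ≈ 107.4 km.
Check against K (with the unrounded x, y): √((x + 119.2)²+(y + 72.5)²) = 199.52 ≈ 199.53 km. ✓

(-32.9, 107.4)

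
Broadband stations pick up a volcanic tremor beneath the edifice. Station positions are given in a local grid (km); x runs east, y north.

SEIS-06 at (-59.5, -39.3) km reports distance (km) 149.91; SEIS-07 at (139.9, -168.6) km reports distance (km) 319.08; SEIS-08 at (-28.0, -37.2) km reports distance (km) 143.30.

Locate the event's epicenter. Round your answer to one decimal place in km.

-22.6 km east, 106.0 km north

Circle about each station: (x + 59.5)² + (y + 39.3)² = 149.91²; (x − 139.9)² + (y + 168.6)² = 319.08²; (x + 28.0)² + (y + 37.2)² = 143.30².
Subtracting pairs of circle equations eliminates x²+y² and gives linear equations (the radical axes):
398.8 x − 258.6 y = -36425.81
63.0 x + 4.2 y = -978.78
Solving the 2×2 system: x ≈ -22.6, y ≈ 106.0 km.
Check against SEIS-06 (with the unrounded x, y): √((x + 59.5)²+(y + 39.3)²) = 149.91 ≈ 149.91 km. ✓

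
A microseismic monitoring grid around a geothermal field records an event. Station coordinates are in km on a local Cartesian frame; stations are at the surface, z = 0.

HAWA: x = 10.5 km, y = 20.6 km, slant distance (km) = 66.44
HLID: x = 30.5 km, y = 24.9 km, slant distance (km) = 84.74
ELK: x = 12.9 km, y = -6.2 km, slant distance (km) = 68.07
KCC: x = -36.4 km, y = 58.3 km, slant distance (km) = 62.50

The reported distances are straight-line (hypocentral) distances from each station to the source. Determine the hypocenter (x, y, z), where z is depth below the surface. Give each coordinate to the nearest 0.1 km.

Each station gives a sphere (x−x_i)² + (y−y_i)² + z² = d_i² (stations at z=0).
Subtracting the HAWA sphere from HLID and ELK: z² cancels, leaving linear equations in x and y:
40.0 x + 8.6 y = -1750.94
4.8 x − 53.6 y = -549.01
Solving: x ≈ -45.107, y ≈ 6.203 km (keep extra digits for the depth step; rounded: -45.1, 6.2).
Then from the HAWA sphere: z² = 66.44² − (x − 10.5)² − (y − 20.6)² with x = -45.107, y = 6.203, so z ≈ 33.390 ≈ 33.4 km.

(-45.1, 6.2, 33.4)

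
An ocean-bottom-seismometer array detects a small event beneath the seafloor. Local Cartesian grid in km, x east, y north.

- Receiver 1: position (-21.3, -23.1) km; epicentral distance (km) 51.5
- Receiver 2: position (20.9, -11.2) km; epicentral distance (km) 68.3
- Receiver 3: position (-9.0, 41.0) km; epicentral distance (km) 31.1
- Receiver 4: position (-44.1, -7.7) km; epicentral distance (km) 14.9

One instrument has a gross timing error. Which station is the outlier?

Receiver 4

Solve using three stations at a time. Using Receiver 1, Receiver 2, Receiver 3 (subtract circle equations pairwise → linear system) gives (x, y) ≈ (-36.3, 26.1).
Distances from that point to each station vs reported:
  Receiver 1: calculated 51.5 vs reported 51.5 → residual 0.0 km
  Receiver 2: calculated 68.3 vs reported 68.3 → residual 0.0 km
  Receiver 3: calculated 31.0 vs reported 31.1 → residual 0.1 km
  Receiver 4: calculated 34.7 vs reported 14.9 → residual 19.8 km
Receiver 1, Receiver 2, Receiver 3 are mutually consistent (residuals ≈ 0); Receiver 4 is off by 19.8 km.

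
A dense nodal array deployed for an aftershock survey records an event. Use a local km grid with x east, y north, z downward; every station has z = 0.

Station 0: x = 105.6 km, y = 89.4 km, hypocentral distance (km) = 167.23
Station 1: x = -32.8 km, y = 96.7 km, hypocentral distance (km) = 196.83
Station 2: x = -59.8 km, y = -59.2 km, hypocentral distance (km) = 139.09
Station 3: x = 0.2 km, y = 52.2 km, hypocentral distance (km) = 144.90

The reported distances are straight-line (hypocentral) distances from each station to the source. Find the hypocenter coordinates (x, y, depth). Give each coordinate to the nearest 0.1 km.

Each station gives a sphere (x−x_i)² + (y−y_i)² + z² = d_i² (stations at z=0).
Subtracting the Station 0 sphere from Station 1 and Station 2: z² cancels, leaving linear equations in x and y:
-276.8 x + 14.6 y = -19493.17
-330.8 x − 297.2 y = -3443.20
Solving: x ≈ 67.095, y ≈ -63.095 km (keep extra digits for the depth step; rounded: 67.1, -63.1).
Then from the Station 0 sphere: z² = 167.23² − (x − 105.6)² − (y − 89.4)² with x = 67.095, y = -63.095, so z ≈ 56.820 ≈ 56.8 km.
Check against Station 3 (with the unrounded solution): distance 144.90 ≈ 144.90 km. ✓

x ≈ 67.1 km, y ≈ -63.1 km, depth ≈ 56.8 km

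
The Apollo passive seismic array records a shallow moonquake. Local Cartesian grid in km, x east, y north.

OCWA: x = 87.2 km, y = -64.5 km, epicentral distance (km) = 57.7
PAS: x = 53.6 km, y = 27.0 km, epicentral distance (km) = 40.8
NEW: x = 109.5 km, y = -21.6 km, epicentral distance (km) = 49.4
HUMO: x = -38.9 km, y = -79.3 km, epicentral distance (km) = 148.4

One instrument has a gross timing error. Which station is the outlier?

Solve using three stations at a time. Using OCWA, PAS, NEW (subtract circle equations pairwise → linear system) gives (x, y) ≈ (60.8, -13.2).
Distances from that point to each station vs reported:
  OCWA: calculated 57.7 vs reported 57.7 → residual 0.0 km
  PAS: calculated 40.8 vs reported 40.8 → residual 0.0 km
  NEW: calculated 49.4 vs reported 49.4 → residual 0.0 km
  HUMO: calculated 119.6 vs reported 148.4 → residual 28.8 km
OCWA, PAS, NEW are mutually consistent (residuals ≈ 0); HUMO is off by 28.8 km.

HUMO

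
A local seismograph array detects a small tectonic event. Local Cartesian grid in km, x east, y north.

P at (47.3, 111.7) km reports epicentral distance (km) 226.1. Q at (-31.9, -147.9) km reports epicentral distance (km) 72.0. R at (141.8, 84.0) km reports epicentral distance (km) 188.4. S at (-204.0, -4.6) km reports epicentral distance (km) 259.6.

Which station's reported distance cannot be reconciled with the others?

Solve using three stations at a time. Using P, Q, S (subtract circle equations pairwise → linear system) gives (x, y) ≈ (31.5, -113.8).
Distances from that point to each station vs reported:
  P: calculated 226.1 vs reported 226.1 → residual 0.0 km
  Q: calculated 72.0 vs reported 72.0 → residual 0.0 km
  R: calculated 226.5 vs reported 188.4 → residual 38.1 km
  S: calculated 259.6 vs reported 259.6 → residual 0.0 km
P, Q, S are mutually consistent (residuals ≈ 0); R is off by 38.1 km.

R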